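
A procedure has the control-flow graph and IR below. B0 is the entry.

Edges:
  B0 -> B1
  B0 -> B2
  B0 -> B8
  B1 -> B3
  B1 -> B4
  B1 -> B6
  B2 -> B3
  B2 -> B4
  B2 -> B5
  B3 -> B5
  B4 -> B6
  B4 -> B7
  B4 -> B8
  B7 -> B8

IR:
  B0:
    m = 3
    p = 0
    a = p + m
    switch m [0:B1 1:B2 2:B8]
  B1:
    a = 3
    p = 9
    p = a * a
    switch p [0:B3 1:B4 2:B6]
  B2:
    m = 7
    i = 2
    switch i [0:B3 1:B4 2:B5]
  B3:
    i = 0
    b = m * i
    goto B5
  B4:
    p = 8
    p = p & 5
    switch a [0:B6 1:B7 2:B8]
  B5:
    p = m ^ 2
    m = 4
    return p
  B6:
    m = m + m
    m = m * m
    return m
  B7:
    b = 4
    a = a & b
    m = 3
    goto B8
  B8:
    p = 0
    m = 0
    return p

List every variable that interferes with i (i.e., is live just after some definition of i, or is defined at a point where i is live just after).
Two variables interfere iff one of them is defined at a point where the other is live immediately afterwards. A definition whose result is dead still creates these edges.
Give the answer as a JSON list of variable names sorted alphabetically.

Answer: ["a", "m"]

Analysis:
Block summaries:
  B0 def {a,m,p} use ∅
  B1 def {a,p} use ∅
  B2 def {i,m} use ∅
  B3 def {b,i} use {m}
  B4 def {p} use {a}
  B5 def {m,p} use {m}
  B6 def {m} use {m}
  B7 def {a,b,m} use {a}
  B8 def {m,p} use ∅

Backward fixpoint:
  B0: in=∅ out={a,m}
  B1: in={m} out={a,m}
  B2: in={a} out={a,m}
  B3: in={m} out={m}
  B4: in={a,m} out={a,m}
  B5: in={m} out=∅
  B6: in={m} out=∅
  B7: in={a} out=∅
  B8: in=∅ out=∅

Interfere edges:
  a: {b,i,m,p}
  b: {a,m}
  i: {a,m}
  m: {a,b,i,p}
  p: {a,m}

N(i) = ["a", "m"]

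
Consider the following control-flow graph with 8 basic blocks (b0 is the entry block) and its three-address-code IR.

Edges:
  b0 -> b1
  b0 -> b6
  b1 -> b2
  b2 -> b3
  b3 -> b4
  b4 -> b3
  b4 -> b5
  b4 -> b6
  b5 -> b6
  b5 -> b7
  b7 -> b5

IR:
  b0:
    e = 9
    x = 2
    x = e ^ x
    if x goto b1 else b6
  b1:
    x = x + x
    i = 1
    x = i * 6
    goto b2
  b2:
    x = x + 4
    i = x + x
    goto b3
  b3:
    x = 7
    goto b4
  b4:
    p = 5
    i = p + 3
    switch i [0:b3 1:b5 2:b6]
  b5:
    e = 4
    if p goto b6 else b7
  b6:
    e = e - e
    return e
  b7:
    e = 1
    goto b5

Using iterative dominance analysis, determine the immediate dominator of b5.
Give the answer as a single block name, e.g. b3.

idom tree: b1←b0 b2←b1 b3←b2 b4←b3 b5←b4 b6←b0 b7←b5
Join-block Dom:
  b3: preds {b2,b4}: {b0,b1,b2} ∩ {b0,b1,b2,b3,b4} = {b0,b1,b2}; idom=b2
  b5: preds {b4,b7}: {b0,b1,b2,b3,b4} ∩ {b0,b1,b2,b3,b4,b5,b7} = {b0,b1,b2,b3,b4}; idom=b4
  b6: preds {b0,b4,b5}: {b0} ∩ {b0,b1,b2,b3,b4} ∩ {b0,b1,b2,b3,b4,b5} = {b0}; idom=b0

idom(b5) = b4

Answer: b4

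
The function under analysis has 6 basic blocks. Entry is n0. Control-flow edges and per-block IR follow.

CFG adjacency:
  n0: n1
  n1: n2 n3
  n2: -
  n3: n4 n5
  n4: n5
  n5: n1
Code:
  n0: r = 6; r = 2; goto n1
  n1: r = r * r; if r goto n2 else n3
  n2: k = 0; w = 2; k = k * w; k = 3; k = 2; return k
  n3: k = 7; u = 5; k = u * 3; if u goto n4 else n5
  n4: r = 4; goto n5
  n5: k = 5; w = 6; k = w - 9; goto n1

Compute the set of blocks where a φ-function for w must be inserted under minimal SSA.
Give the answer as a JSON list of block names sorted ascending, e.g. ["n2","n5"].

Answer: ["n1"]

Working:
idom tree: n1←n0 n2←n1 n3←n1 n4←n3 n5←n3
Dom at joins:
  n1: preds {n0,n5}: {n0} ∩ {n0,n1,n3,n5} = {n0}; idom=n0
  n5: preds {n3,n4}: {n0,n1,n3} ∩ {n0,n1,n3,n4} = {n0,n1,n3}; idom=n3

Frontier:
  n1←n0: walk · to n0
  n1←n5: walk n5→n3→n1 to n0
  n5←n3: walk · to n3
  n5←n4: walk n4 to n3
  DF(n0)=∅
  DF(n1)={n1}
  DF(n2)=∅
  DF(n3)={n1}
  DF(n4)={n5}
  DF(n5)={n1}

φ for w: defs {n2,n5}
  DF⁺ = {n1}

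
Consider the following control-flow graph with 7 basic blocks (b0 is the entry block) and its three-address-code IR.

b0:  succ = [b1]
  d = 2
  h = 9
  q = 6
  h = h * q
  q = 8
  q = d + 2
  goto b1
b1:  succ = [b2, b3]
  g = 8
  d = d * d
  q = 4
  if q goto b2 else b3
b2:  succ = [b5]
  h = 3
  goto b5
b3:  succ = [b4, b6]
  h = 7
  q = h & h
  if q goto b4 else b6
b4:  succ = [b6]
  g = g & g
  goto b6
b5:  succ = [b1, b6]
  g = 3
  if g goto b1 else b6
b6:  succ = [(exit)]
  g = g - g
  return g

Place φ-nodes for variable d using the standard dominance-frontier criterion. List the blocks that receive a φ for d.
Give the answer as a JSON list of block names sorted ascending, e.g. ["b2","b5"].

idom tree: b1←b0 b2←b1 b3←b1 b4←b3 b5←b2 b6←b1
Dom at joins:
  b1: preds {b0,b5}: {b0} ∩ {b0,b1,b2,b5} = {b0}; idom=b0
  b6: preds {b3,b4,b5}: {b0,b1,b3} ∩ {b0,b1,b3,b4} ∩ {b0,b1,b2,b5} = {b0,b1}; idom=b1

DF walk-up:
  b1←b0: walk · to b0
  b1←b5: walk b5→b2→b1 to b0
  b6←b3: walk b3 to b1
  b6←b4: walk b4→b3 to b1
  b6←b5: walk b5→b2 to b1
  b0: DF=∅
  b1: DF={b1}
  b2: DF={b1,b6}
  b3: DF={b6}
  b4: DF={b6}
  b5: DF={b1,b6}
  b6: DF=∅

φ for d: defs {b0,b1}
  DF⁺ = {b1}

Answer: ["b1"]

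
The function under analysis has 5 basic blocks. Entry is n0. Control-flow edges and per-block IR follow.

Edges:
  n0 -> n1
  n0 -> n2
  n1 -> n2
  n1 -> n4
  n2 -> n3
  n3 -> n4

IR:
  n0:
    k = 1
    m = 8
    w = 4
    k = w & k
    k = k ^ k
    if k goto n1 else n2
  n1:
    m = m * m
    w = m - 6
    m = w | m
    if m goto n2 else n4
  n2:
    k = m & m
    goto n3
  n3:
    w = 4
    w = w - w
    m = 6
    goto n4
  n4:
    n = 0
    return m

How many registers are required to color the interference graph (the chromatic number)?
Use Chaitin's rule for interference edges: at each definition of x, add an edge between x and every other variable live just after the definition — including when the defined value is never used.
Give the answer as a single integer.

Block summaries:
  n0: def={k,m,w} ue=∅
  n1: def={m,w} ue={m}
  n2: def={k} ue={m}
  n3: def={m,w} ue=∅
  n4: def={n} ue={m}

Backward fixpoint:
  live n0: ∅→{m}
  live n1: {m}→{m}
  live n2: {m}→∅
  live n3: ∅→{m}
  live n4: {m}→∅

Conflict graph:
  k — {m,w}
  m — {k,n,w}
  n — {m}
  w — {k,m}

Chromatic number:
  {k,m,w} pairwise interfere (3-clique) ⇒ χ ≥ 3
  3-colouring: c0={m}  c1={k,n}  c2={w}
  χ = 3

Answer: 3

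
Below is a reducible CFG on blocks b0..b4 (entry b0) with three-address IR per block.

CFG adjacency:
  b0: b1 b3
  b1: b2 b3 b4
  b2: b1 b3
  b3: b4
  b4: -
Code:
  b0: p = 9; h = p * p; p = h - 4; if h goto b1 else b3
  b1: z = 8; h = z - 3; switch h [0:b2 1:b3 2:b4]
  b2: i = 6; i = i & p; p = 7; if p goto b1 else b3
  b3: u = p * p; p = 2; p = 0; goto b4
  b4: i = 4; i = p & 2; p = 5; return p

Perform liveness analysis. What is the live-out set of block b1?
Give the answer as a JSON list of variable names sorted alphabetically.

Per-block:
  b0 def {h,p} use ∅
  b1 def {h,z} use ∅
  b2 def {i,p} use {p}
  b3 def {p,u} use {p}
  b4 def {i,p} use {p}

Live sets:
  live b0: ∅→{p}
  live b1: {p}→{p}
  live b2: {p}→{p}
  live b3: {p}→{p}
  live b4: {p}→∅

live-out(b1) = ["p"]

Answer: ["p"]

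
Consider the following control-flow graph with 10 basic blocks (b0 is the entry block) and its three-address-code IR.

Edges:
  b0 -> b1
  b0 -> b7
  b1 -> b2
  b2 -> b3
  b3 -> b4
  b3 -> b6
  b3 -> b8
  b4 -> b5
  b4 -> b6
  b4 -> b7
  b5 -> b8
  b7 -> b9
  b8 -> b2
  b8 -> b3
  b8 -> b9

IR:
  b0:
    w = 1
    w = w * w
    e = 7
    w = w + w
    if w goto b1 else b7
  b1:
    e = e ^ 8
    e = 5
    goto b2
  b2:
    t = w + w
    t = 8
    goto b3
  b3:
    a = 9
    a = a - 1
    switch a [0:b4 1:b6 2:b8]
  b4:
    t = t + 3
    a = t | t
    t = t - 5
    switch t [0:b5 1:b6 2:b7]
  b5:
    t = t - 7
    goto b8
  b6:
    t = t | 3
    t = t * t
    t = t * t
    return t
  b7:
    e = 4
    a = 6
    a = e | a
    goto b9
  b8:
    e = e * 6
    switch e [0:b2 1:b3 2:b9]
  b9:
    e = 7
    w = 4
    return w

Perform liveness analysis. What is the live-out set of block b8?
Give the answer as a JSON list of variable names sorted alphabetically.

Answer: ["e", "t", "w"]

Working:
Per-block:
  b0: {e,w} / ∅
  b1: {e} / {e}
  b2: {t} / {w}
  b3: {a} / ∅
  b4: {a,t} / {t}
  b5: {t} / {t}
  b6: {t} / {t}
  b7: {a,e} / ∅
  b8: {e} / {e}
  b9: {e,w} / ∅

Liveness:
  b0 li=∅ lo={e,w}
  b1 li={e,w} lo={e,w}
  b2 li={e,w} lo={e,t,w}
  b3 li={e,t,w} lo={e,t,w}
  b4 li={e,t,w} lo={e,t,w}
  b5 li={e,t,w} lo={e,t,w}
  b6 li={t} lo=∅
  b7 li=∅ lo=∅
  b8 li={e,t,w} lo={e,t,w}
  b9 li=∅ lo=∅

live-out(b8) = ["e", "t", "w"]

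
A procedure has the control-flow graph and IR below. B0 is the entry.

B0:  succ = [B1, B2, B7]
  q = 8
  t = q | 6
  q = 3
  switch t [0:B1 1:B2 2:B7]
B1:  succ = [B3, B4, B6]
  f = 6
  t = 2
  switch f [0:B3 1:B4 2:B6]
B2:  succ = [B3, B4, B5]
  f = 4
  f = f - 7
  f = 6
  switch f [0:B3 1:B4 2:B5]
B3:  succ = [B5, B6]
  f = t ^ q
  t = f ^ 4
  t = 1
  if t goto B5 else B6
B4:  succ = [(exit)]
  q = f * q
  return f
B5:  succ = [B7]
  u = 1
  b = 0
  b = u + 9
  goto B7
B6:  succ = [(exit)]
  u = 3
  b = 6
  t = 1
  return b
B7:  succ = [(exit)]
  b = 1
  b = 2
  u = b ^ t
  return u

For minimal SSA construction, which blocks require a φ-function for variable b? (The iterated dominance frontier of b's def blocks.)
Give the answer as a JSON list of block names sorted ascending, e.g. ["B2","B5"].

idom tree: B1←B0 B2←B0 B3←B0 B4←B0 B5←B0 B6←B0 B7←B0
Join-block Dom:
  B3: preds {B1,B2}: {B0,B1} ∩ {B0,B2} = {B0}; idom=B0
  B4: preds {B1,B2}: {B0,B1} ∩ {B0,B2} = {B0}; idom=B0
  B5: preds {B2,B3}: {B0,B2} ∩ {B0,B3} = {B0}; idom=B0
  B6: preds {B1,B3}: {B0,B1} ∩ {B0,B3} = {B0}; idom=B0
  B7: preds {B0,B5}: {B0} ∩ {B0,B5} = {B0}; idom=B0

DF walk-up:
  B3←B1: walk B1 to B0
  B3←B2: walk B2 to B0
  B4←B1: walk B1 to B0
  B4←B2: walk B2 to B0
  B5←B2: walk B2 to B0
  B5←B3: walk B3 to B0
  B6←B1: walk B1 to B0
  B6←B3: walk B3 to B0
  B7←B0: walk · to B0
  B7←B5: walk B5 to B0
  B0: DF=∅
  B1: DF={B3,B4,B6}
  B2: DF={B3,B4,B5}
  B3: DF={B5,B6}
  B4: DF=∅
  B5: DF={B7}
  B6: DF=∅
  B7: DF=∅

φ for b: defs {B5,B6,B7}
  DF⁺ = {B7}

Answer: ["B7"]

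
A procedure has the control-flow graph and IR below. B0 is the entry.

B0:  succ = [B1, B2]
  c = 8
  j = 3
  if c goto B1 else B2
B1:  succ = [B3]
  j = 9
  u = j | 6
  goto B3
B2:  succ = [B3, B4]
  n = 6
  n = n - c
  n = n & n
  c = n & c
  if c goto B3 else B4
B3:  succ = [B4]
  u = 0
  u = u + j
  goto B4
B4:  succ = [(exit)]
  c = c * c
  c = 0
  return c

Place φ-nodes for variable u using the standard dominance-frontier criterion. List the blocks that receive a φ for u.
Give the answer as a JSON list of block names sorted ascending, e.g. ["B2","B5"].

idom tree: B1←B0 B2←B0 B3←B0 B4←B0
Dom∩ at merges:
  B3: preds {B1,B2}: {B0,B1} ∩ {B0,B2} = {B0}; idom=B0
  B4: preds {B2,B3}: {B0,B2} ∩ {B0,B3} = {B0}; idom=B0

DF derivation:
  B3←B1: walk B1 to B0
  B3←B2: walk B2 to B0
  B4←B2: walk B2 to B0
  B4←B3: walk B3 to B0
  B0 → ∅
  B1 → {B3}
  B2 → {B3,B4}
  B3 → {B4}
  B4 → ∅

φ for u: defs {B1,B3}
  DF⁺ = {B3,B4}

Answer: ["B3", "B4"]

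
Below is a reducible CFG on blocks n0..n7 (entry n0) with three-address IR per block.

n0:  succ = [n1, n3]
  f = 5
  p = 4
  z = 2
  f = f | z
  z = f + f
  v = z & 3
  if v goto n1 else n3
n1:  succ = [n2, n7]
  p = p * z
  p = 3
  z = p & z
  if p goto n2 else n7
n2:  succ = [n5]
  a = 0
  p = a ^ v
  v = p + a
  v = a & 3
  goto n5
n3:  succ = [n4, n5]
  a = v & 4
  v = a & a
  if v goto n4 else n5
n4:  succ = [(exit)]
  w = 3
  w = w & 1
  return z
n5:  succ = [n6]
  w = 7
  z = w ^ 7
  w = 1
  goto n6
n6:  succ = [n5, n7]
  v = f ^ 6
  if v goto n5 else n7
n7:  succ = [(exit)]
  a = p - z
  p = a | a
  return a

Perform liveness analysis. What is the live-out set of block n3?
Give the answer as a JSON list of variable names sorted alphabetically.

Per-block:
  n0 def {f,p,v,z} use ∅
  n1 def {p,z} use {p,z}
  n2 def {a,p,v} use {v}
  n3 def {a,v} use {v}
  n4 def {w} use {z}
  n5 def {w,z} use ∅
  n6 def {v} use {f}
  n7 def {a,p} use {p,z}

Liveness:
  n0: in=∅ out={f,p,v,z}
  n1: in={f,p,v,z} out={f,p,v,z}
  n2: in={f,v} out={f,p}
  n3: in={f,p,v,z} out={f,p,z}
  n4: in={z} out=∅
  n5: in={f,p} out={f,p,z}
  n6: in={f,p,z} out={f,p,z}
  n7: in={p,z} out=∅

live-out(n3) = ["f", "p", "z"]

Answer: ["f", "p", "z"]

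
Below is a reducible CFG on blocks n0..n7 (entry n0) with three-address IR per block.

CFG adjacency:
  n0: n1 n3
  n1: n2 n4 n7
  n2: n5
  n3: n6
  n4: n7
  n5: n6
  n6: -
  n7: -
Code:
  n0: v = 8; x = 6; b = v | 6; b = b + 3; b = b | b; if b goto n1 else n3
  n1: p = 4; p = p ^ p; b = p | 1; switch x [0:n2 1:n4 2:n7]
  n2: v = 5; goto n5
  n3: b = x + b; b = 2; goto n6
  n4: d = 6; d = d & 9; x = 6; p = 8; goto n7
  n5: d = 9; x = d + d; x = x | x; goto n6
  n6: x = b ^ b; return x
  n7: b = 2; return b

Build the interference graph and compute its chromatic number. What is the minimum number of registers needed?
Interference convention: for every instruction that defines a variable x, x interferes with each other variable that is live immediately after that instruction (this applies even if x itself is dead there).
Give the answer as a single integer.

def/use:
  n0: {b,v,x} / ∅
  n1: {b,p} / {x}
  n2: {v} / ∅
  n3: {b} / {b,x}
  n4: {d,p,x} / ∅
  n5: {d,x} / ∅
  n6: {x} / {b}
  n7: {b} / ∅

Liveness:
  n0 li=∅ lo={b,x}
  n1 li={x} lo={b}
  n2 li={b} lo={b}
  n3 li={b,x} lo={b}
  n4 li=∅ lo=∅
  n5 li={b} lo={b}
  n6 li={b} lo=∅
  n7 li=∅ lo=∅

Interference:
  b↔{d,v,x}
  d↔{b}
  p↔{x}
  v↔{b,x}
  x↔{b,p,v}

Chromatic number:
  clique {b,v,x} ⇒ need ≥ 3
  assign b→c0 d→c1 p→c0 v→c2 x→c1 — no edge inside a register ⇒ χ ≤ 3
  χ = 3

Answer: 3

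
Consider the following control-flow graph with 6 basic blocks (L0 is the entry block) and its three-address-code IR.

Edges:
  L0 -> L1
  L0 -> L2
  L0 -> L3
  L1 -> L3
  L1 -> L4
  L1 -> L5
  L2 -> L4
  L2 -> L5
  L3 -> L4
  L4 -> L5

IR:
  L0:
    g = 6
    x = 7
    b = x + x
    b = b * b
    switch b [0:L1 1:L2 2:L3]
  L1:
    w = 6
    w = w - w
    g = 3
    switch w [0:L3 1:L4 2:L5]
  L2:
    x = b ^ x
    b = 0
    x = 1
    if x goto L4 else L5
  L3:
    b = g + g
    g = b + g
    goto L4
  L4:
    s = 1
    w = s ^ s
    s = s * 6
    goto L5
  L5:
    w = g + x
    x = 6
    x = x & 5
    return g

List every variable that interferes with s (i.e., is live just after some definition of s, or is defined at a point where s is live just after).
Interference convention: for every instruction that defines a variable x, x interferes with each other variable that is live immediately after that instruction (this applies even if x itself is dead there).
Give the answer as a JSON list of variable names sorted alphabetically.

Per-block:
  L0 def {b,g,x} use ∅
  L1 def {g,w} use ∅
  L2 def {b,x} use {b,x}
  L3 def {b,g} use {g}
  L4 def {s,w} use ∅
  L5 def {w,x} use {g,x}

Backward fixpoint:
  live L0: ∅→{b,g,x}
  live L1: {x}→{g,x}
  live L2: {b,g,x}→{g,x}
  live L3: {g,x}→{g,x}
  live L4: {g,x}→{g,x}
  live L5: {g,x}→∅

Interference:
  b — {g,x}
  g — {b,s,w,x}
  s — {g,w,x}
  w — {g,s,x}
  x — {b,g,s,w}

N(s) = ["g", "w", "x"]

Answer: ["g", "w", "x"]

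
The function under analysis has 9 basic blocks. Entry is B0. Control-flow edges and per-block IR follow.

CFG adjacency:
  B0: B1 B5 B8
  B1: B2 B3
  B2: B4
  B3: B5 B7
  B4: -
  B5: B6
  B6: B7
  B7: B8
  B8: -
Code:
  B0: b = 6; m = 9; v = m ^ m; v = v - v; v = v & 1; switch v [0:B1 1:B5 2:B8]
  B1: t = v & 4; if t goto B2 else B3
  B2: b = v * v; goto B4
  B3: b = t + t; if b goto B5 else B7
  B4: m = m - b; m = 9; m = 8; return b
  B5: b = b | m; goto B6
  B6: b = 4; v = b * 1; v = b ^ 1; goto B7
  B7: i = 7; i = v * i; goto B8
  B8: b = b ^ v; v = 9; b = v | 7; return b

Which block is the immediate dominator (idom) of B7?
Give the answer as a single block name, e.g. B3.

idom tree: B1←B0 B2←B1 B3←B1 B4←B2 B5←B0 B6←B5 B7←B0 B8←B0
Dom∩ at merges:
  B5: preds {B0,B3}: {B0} ∩ {B0,B1,B3} = {B0}; idom=B0
  B7: preds {B3,B6}: {B0,B1,B3} ∩ {B0,B5,B6} = {B0}; idom=B0
  B8: preds {B0,B7}: {B0} ∩ {B0,B7} = {B0}; idom=B0

idom(B7) = B0

Answer: B0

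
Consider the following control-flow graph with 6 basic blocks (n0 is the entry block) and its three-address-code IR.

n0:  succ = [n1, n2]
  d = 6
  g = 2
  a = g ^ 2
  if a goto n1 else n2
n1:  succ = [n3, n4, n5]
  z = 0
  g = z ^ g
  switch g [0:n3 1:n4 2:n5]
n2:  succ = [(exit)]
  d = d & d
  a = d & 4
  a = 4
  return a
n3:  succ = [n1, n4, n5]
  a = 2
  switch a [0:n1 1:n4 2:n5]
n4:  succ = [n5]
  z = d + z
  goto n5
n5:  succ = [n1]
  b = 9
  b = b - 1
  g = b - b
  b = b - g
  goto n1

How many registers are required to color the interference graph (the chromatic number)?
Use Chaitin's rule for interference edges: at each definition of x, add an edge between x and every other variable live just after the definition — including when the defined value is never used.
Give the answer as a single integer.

Block summaries:
  n0: {a,d,g} / ∅
  n1: {g,z} / {g}
  n2: {a,d} / {d}
  n3: {a} / ∅
  n4: {z} / {d,z}
  n5: {b,g} / ∅

Backward fixpoint:
  n0 li=∅ lo={d,g}
  n1 li={d,g} lo={d,g,z}
  n2 li={d} lo=∅
  n3 li={d,g,z} lo={d,g,z}
  n4 li={d,z} lo={d}
  n5 li={d} lo={d,g}

Interference:
  a↔{d,g,z}
  b↔{d,g}
  d↔{a,b,g,z}
  g↔{a,b,d,z}
  z↔{a,d,g}

Chromatic number:
  {a,d,g,z} pairwise interfere (4-clique) ⇒ χ ≥ 4
  assign a→R2 b→R2 d→R0 g→R1 z→R3 — no edge inside a register ⇒ χ ≤ 4
  χ = 4

Answer: 4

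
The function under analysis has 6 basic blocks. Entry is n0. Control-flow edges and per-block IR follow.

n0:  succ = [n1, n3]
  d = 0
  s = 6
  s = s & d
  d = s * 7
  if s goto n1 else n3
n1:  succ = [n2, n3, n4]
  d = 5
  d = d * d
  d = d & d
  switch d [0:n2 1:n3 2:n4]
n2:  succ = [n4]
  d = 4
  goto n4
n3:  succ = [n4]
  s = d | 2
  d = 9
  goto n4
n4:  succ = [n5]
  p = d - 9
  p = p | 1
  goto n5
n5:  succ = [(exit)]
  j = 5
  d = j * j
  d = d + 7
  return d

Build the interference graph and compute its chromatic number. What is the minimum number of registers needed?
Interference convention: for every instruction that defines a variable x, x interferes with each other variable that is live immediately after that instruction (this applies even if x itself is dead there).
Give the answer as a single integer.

def/use:
  n0: def={d,s} ue=∅
  n1: def={d} ue=∅
  n2: def={d} ue=∅
  n3: def={d,s} ue={d}
  n4: def={p} ue={d}
  n5: def={d,j} ue=∅

Liveness:
  n0: in=∅ out={d}
  n1: in=∅ out={d}
  n2: in=∅ out={d}
  n3: in={d} out={d}
  n4: in={d} out=∅
  n5: in=∅ out=∅

Interference:
  d — {s}
  j — ∅
  p — ∅
  s — {d}

Registers:
  clique {d,s} ⇒ need ≥ 2
  2-colouring: c0={d,j,p}  c1={s}
  χ = 2

Answer: 2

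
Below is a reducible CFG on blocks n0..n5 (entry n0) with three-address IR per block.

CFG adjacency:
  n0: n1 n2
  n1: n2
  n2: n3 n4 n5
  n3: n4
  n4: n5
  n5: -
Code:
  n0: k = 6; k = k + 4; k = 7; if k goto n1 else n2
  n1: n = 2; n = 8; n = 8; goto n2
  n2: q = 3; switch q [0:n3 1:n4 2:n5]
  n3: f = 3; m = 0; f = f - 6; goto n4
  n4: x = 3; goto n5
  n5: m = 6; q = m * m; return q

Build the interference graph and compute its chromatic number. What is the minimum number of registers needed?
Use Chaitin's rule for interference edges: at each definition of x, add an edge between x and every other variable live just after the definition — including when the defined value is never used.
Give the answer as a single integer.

Answer: 2

Analysis:
def/use:
  n0: def={k} ue=∅
  n1: def={n} ue=∅
  n2: def={q} ue=∅
  n3: def={f,m} ue=∅
  n4: def={x} ue=∅
  n5: def={m,q} ue=∅

Live sets:
  n0: in=∅ out=∅
  n1: in=∅ out=∅
  n2: in=∅ out=∅
  n3: in=∅ out=∅
  n4: in=∅ out=∅
  n5: in=∅ out=∅

Interference:
  f — {m}
  k — ∅
  m — {f}
  n — ∅
  q — ∅
  x — ∅

Colouring:
  clique {f,m} ⇒ need ≥ 2
  assign f→r0 k→r0 m→r1 n→r0 q→r0 x→r0 — no edge inside a register ⇒ χ ≤ 2
  χ = 2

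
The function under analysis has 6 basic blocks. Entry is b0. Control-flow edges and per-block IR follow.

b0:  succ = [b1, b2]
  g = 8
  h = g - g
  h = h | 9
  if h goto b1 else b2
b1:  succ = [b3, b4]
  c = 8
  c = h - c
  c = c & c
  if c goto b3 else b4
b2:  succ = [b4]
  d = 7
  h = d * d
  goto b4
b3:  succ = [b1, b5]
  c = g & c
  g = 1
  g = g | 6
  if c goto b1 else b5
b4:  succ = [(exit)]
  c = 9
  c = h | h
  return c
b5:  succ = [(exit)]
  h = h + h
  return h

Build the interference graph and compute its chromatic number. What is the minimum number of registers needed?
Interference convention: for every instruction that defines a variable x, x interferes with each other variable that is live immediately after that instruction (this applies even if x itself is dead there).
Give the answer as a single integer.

Block summaries:
  b0: def={g,h} ue=∅
  b1: def={c} ue={h}
  b2: def={d,h} ue=∅
  b3: def={c,g} ue={c,g}
  b4: def={c} ue={h}
  b5: def={h} ue={h}

Backward fixpoint:
  b0 li=∅ lo={g,h}
  b1 li={g,h} lo={c,g,h}
  b2 li=∅ lo={h}
  b3 li={c,g,h} lo={g,h}
  b4 li={h} lo=∅
  b5 li={h} lo=∅

Interference:
  c — {g,h}
  d — ∅
  g — {c,h}
  h — {c,g}

Registers:
  clique {c,g,h} ⇒ need ≥ 3
  assign c→R0 d→R0 g→R1 h→R2 — no edge inside a register ⇒ χ ≤ 3
  χ = 3

Answer: 3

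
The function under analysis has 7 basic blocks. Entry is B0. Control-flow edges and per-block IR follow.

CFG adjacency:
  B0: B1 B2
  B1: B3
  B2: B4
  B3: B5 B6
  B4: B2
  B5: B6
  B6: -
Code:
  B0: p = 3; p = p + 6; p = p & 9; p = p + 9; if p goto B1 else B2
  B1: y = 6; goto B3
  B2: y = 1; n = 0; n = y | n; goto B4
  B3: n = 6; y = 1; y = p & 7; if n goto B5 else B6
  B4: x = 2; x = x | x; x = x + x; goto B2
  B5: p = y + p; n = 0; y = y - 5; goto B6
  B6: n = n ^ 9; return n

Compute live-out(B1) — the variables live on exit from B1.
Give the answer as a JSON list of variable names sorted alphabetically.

Answer: ["p"]

Working:
def/use:
  B0 def {p} use ∅
  B1 def {y} use ∅
  B2 def {n,y} use ∅
  B3 def {n,y} use {p}
  B4 def {x} use ∅
  B5 def {n,p,y} use {p,y}
  B6 def {n} use {n}

Backward fixpoint:
  live B0: ∅→{p}
  live B1: {p}→{p}
  live B2: ∅→∅
  live B3: {p}→{n,p,y}
  live B4: ∅→∅
  live B5: {p,y}→{n}
  live B6: {n}→∅

live-out(B1) = ["p"]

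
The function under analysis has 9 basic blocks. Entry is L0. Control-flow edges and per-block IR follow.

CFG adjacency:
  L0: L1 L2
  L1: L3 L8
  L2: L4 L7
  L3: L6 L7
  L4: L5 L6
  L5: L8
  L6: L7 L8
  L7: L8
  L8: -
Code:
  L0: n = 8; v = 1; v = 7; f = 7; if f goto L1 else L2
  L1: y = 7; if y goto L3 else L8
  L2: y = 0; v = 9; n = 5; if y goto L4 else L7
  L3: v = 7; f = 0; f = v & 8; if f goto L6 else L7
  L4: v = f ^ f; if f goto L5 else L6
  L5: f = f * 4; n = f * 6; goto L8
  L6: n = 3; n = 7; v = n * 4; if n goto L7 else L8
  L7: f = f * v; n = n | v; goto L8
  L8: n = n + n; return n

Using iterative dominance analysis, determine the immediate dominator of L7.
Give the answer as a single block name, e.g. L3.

idom tree: L1←L0 L2←L0 L3←L1 L4←L2 L5←L4 L6←L0 L7←L0 L8←L0
Dom at joins:
  L6: preds {L3,L4}: {L0,L1,L3} ∩ {L0,L2,L4} = {L0}; idom=L0
  L7: preds {L2,L3,L6}: {L0,L2} ∩ {L0,L1,L3} ∩ {L0,L6} = {L0}; idom=L0
  L8: preds {L1,L5,L6,L7}: {L0,L1} ∩ {L0,L2,L4,L5} ∩ {L0,L6} ∩ {L0,L7} = {L0}; idom=L0

idom(L7) = L0

Answer: L0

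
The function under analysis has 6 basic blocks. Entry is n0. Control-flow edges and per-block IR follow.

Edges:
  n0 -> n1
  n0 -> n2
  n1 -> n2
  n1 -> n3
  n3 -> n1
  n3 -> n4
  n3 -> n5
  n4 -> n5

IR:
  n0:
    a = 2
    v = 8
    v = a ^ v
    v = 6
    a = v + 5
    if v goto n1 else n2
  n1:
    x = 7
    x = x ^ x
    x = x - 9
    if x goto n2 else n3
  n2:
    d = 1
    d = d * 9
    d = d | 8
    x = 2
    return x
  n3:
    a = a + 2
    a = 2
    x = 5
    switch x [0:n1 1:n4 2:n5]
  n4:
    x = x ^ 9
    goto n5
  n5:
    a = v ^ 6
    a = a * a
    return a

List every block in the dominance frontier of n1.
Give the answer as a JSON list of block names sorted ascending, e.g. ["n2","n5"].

Answer: ["n1", "n2"]

Derivation:
idom tree: n1←n0 n2←n0 n3←n1 n4←n3 n5←n3
Dom∩ at merges:
  n1: preds {n0,n3}: {n0} ∩ {n0,n1,n3} = {n0}; idom=n0
  n2: preds {n0,n1}: {n0} ∩ {n0,n1} = {n0}; idom=n0
  n5: preds {n3,n4}: {n0,n1,n3} ∩ {n0,n1,n3,n4} = {n0,n1,n3}; idom=n3

DF derivation:
  n1←n0: walk · to n0
  n1←n3: walk n3→n1 to n0
  n2←n0: walk · to n0
  n2←n1: walk n1 to n0
  n5←n3: walk · to n3
  n5←n4: walk n4 to n3
  n0: DF=∅
  n1: DF={n1,n2}
  n2: DF=∅
  n3: DF={n1}
  n4: DF={n5}
  n5: DF=∅

DF(n1) = ["n1", "n2"]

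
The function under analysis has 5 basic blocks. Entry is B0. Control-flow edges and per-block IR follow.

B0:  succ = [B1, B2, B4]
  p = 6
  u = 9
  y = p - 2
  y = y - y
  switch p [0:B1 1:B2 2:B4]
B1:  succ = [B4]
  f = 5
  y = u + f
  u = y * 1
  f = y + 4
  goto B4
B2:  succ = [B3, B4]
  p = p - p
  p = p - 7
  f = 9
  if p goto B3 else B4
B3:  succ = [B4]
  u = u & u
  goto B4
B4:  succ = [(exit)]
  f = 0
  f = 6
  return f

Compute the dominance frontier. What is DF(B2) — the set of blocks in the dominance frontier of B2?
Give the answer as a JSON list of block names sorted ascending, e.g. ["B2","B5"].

Answer: ["B4"]

Analysis:
idom tree: B1←B0 B2←B0 B3←B2 B4←B0
Dom at joins:
  B4: preds {B0,B1,B2,B3}: {B0} ∩ {B0,B1} ∩ {B0,B2} ∩ {B0,B2,B3} = {B0}; idom=B0

DF walk-up:
  join B4 pred B0: · stop@B0
  join B4 pred B1: B1 stop@B0
  join B4 pred B2: B2 stop@B0
  join B4 pred B3: B3→B2 stop@B0
  DF(B0)=∅
  DF(B1)={B4}
  DF(B2)={B4}
  DF(B3)={B4}
  DF(B4)=∅

DF(B2) = ["B4"]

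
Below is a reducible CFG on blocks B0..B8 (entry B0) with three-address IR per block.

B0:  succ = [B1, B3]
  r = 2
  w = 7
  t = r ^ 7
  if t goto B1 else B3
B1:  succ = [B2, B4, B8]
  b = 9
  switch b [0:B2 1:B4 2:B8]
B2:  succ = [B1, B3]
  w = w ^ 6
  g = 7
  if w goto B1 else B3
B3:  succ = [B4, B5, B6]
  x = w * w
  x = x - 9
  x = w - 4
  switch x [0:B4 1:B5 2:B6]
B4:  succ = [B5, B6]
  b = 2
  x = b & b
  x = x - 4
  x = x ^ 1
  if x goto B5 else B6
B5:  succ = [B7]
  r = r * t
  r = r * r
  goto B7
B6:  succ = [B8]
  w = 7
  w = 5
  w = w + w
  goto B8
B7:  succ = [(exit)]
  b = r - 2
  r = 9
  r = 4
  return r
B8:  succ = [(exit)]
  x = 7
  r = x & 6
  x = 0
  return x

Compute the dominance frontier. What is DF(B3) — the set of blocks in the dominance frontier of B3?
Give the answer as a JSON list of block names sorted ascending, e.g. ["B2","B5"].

Answer: ["B4", "B5", "B6"]

Working:
idom tree: B1←B0 B2←B1 B3←B0 B4←B0 B5←B0 B6←B0 B7←B5 B8←B0
Join-block Dom:
  B1: preds {B0,B2}: {B0} ∩ {B0,B1,B2} = {B0}; idom=B0
  B3: preds {B0,B2}: {B0} ∩ {B0,B1,B2} = {B0}; idom=B0
  B4: preds {B1,B3}: {B0,B1} ∩ {B0,B3} = {B0}; idom=B0
  B5: preds {B3,B4}: {B0,B3} ∩ {B0,B4} = {B0}; idom=B0
  B6: preds {B3,B4}: {B0,B3} ∩ {B0,B4} = {B0}; idom=B0
  B8: preds {B1,B6}: {B0,B1} ∩ {B0,B6} = {B0}; idom=B0

Frontier:
  join B1 pred B0: · stop@B0
  join B1 pred B2: B2→B1 stop@B0
  join B3 pred B0: · stop@B0
  join B3 pred B2: B2→B1 stop@B0
  join B4 pred B1: B1 stop@B0
  join B4 pred B3: B3 stop@B0
  join B5 pred B3: B3 stop@B0
  join B5 pred B4: B4 stop@B0
  join B6 pred B3: B3 stop@B0
  join B6 pred B4: B4 stop@B0
  join B8 pred B1: B1 stop@B0
  join B8 pred B6: B6 stop@B0
  B0: DF=∅
  B1: DF={B1,B3,B4,B8}
  B2: DF={B1,B3}
  B3: DF={B4,B5,B6}
  B4: DF={B5,B6}
  B5: DF=∅
  B6: DF={B8}
  B7: DF=∅
  B8: DF=∅

DF(B3) = ["B4", "B5", "B6"]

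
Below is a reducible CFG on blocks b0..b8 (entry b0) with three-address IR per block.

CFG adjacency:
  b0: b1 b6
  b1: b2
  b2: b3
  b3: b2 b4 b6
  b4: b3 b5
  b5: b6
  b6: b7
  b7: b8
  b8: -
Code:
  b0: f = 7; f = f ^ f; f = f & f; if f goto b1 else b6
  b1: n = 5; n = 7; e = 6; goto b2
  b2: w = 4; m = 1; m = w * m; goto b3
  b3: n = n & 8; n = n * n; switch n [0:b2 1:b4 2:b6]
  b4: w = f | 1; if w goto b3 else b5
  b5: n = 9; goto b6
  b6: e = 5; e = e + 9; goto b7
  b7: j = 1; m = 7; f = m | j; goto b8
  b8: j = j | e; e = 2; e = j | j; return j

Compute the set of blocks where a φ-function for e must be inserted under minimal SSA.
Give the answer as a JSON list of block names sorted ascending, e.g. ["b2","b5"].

idom tree: b1←b0 b2←b1 b3←b2 b4←b3 b5←b4 b6←b0 b7←b6 b8←b7
Dom at joins:
  b2: preds {b1,b3}: {b0,b1} ∩ {b0,b1,b2,b3} = {b0,b1}; idom=b1
  b3: preds {b2,b4}: {b0,b1,b2} ∩ {b0,b1,b2,b3,b4} = {b0,b1,b2}; idom=b2
  b6: preds {b0,b3,b5}: {b0} ∩ {b0,b1,b2,b3} ∩ {b0,b1,b2,b3,b4,b5} = {b0}; idom=b0

Frontier:
  b2←b1: walk · to b1
  b2←b3: walk b3→b2 to b1
  b3←b2: walk · to b2
  b3←b4: walk b4→b3 to b2
  b6←b0: walk · to b0
  b6←b3: walk b3→b2→b1 to b0
  b6←b5: walk b5→b4→b3→b2→b1 to b0
  b0: DF=∅
  b1: DF={b6}
  b2: DF={b2,b6}
  b3: DF={b2,b3,b6}
  b4: DF={b3,b6}
  b5: DF={b6}
  b6: DF=∅
  b7: DF=∅
  b8: DF=∅

φ for e: defs {b1,b6,b8}
  DF⁺ = {b6}

Answer: ["b6"]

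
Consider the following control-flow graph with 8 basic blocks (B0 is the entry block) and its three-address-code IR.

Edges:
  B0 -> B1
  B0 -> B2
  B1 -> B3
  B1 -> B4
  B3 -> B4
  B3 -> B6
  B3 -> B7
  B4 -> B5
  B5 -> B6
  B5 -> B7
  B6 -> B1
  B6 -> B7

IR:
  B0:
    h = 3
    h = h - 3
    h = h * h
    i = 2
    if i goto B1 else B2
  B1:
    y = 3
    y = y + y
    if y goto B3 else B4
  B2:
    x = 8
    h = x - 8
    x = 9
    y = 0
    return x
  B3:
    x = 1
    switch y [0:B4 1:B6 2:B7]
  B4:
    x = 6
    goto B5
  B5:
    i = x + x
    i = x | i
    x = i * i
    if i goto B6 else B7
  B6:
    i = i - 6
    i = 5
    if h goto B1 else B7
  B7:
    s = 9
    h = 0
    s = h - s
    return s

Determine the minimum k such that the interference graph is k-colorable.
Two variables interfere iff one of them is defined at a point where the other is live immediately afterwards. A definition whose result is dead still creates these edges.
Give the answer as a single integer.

Answer: 4

Analysis:
Block summaries:
  B0 def {h,i} use ∅
  B1 def {y} use ∅
  B2 def {h,x,y} use ∅
  B3 def {x} use {y}
  B4 def {x} use ∅
  B5 def {i,x} use {x}
  B6 def {i} use {h,i}
  B7 def {h,s} use ∅

Liveness:
  B0 li=∅ lo={h,i}
  B1 li={h,i} lo={h,i,y}
  B2 li=∅ lo=∅
  B3 li={h,i,y} lo={h,i}
  B4 li={h} lo={h,x}
  B5 li={h,x} lo={h,i}
  B6 li={h,i} lo={h,i}
  B7 li=∅ lo=∅

Interfere edges:
  h — {i,s,x,y}
  i — {h,x,y}
  s — {h}
  x — {h,i,y}
  y — {h,i,x}

Chromatic number:
  {h,i,x,y} pairwise interfere (4-clique) ⇒ χ ≥ 4
  4-colouring: R0={h}  R1={i,s}  R2={x}  R3={y}
  χ = 4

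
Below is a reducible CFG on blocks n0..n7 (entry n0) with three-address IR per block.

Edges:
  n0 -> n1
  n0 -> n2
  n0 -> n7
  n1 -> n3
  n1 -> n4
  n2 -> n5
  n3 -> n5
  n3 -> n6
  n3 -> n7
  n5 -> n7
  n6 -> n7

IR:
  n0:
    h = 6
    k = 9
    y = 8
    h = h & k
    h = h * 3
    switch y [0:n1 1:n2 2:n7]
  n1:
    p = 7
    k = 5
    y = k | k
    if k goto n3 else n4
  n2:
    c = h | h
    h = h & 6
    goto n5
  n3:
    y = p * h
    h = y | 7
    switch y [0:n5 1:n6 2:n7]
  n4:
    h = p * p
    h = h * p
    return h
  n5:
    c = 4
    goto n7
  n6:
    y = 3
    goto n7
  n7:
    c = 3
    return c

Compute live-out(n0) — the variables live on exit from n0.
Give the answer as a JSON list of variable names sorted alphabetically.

Block summaries:
  n0: {h,k,y} / ∅
  n1: {k,p,y} / ∅
  n2: {c,h} / {h}
  n3: {h,y} / {h,p}
  n4: {h} / {p}
  n5: {c} / ∅
  n6: {y} / ∅
  n7: {c} / ∅

Live sets:
  n0: in=∅ out={h}
  n1: in={h} out={h,p}
  n2: in={h} out=∅
  n3: in={h,p} out=∅
  n4: in={p} out=∅
  n5: in=∅ out=∅
  n6: in=∅ out=∅
  n7: in=∅ out=∅

live-out(n0) = ["h"]

Answer: ["h"]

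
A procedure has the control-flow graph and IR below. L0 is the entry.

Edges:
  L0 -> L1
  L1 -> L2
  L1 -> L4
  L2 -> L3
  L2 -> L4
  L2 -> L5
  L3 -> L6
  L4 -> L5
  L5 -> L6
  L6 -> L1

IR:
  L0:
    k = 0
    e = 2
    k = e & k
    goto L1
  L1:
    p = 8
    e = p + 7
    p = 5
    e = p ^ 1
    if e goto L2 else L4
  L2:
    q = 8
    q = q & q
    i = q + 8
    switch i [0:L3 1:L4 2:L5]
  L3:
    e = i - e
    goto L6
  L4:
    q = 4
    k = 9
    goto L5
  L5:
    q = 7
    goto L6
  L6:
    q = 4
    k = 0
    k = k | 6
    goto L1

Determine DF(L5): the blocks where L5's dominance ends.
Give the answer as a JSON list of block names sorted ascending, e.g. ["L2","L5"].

Answer: ["L6"]

Working:
idom tree: L1←L0 L2←L1 L3←L2 L4←L1 L5←L1 L6←L1
Dom∩ at merges:
  L1: preds {L0,L6}: {L0} ∩ {L0,L1,L6} = {L0}; idom=L0
  L4: preds {L1,L2}: {L0,L1} ∩ {L0,L1,L2} = {L0,L1}; idom=L1
  L5: preds {L2,L4}: {L0,L1,L2} ∩ {L0,L1,L4} = {L0,L1}; idom=L1
  L6: preds {L3,L5}: {L0,L1,L2,L3} ∩ {L0,L1,L5} = {L0,L1}; idom=L1

DF walk-up:
  join L1 pred L0: · stop@L0
  join L1 pred L6: L6→L1 stop@L0
  join L4 pred L1: · stop@L1
  join L4 pred L2: L2 stop@L1
  join L5 pred L2: L2 stop@L1
  join L5 pred L4: L4 stop@L1
  join L6 pred L3: L3→L2 stop@L1
  join L6 pred L5: L5 stop@L1
  DF(L0)=∅
  DF(L1)={L1}
  DF(L2)={L4,L5,L6}
  DF(L3)={L6}
  DF(L4)={L5}
  DF(L5)={L6}
  DF(L6)={L1}

DF(L5) = ["L6"]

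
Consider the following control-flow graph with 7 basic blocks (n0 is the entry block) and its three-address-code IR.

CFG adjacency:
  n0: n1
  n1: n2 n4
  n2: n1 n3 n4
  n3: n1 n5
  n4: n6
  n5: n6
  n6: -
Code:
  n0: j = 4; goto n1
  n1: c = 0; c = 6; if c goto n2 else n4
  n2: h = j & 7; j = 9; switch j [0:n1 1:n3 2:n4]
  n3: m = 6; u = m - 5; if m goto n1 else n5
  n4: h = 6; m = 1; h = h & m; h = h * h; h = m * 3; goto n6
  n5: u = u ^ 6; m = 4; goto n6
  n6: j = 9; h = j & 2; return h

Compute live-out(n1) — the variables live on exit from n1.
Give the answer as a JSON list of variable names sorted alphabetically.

def/use:
  n0 def {j} use ∅
  n1 def {c} use ∅
  n2 def {h,j} use {j}
  n3 def {m,u} use ∅
  n4 def {h,m} use ∅
  n5 def {m,u} use {u}
  n6 def {h,j} use ∅

Liveness:
  n0 li=∅ lo={j}
  n1 li={j} lo={j}
  n2 li={j} lo={j}
  n3 li={j} lo={j,u}
  n4 li=∅ lo=∅
  n5 li={u} lo=∅
  n6 li=∅ lo=∅

live-out(n1) = ["j"]

Answer: ["j"]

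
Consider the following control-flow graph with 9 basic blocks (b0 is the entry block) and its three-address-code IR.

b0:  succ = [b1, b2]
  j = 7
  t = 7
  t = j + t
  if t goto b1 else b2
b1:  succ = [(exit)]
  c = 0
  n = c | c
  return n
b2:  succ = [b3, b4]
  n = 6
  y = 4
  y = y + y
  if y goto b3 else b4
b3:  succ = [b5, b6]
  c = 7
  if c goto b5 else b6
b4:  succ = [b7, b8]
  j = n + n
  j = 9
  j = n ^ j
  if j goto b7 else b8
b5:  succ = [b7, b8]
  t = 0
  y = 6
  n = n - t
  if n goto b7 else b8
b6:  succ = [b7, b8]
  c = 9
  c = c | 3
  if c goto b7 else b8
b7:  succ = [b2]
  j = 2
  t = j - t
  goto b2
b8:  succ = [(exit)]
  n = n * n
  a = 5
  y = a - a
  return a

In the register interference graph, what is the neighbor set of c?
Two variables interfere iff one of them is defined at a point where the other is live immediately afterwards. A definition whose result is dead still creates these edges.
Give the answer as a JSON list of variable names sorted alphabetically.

Answer: ["n", "t"]

Working:
def/use:
  b0 def {j,t} use ∅
  b1 def {c,n} use ∅
  b2 def {n,y} use ∅
  b3 def {c} use ∅
  b4 def {j} use {n}
  b5 def {n,t,y} use {n}
  b6 def {c} use ∅
  b7 def {j,t} use {t}
  b8 def {a,n,y} use {n}

Backward fixpoint:
  b0: in=∅ out={t}
  b1: in=∅ out=∅
  b2: in={t} out={n,t}
  b3: in={n,t} out={n,t}
  b4: in={n,t} out={n,t}
  b5: in={n} out={n,t}
  b6: in={n,t} out={n,t}
  b7: in={t} out={t}
  b8: in={n} out=∅

Conflict graph:
  a — {y}
  c — {n,t}
  j — {n,t}
  n — {c,j,t,y}
  t — {c,j,n,y}
  y — {a,n,t}

N(c) = ["n", "t"]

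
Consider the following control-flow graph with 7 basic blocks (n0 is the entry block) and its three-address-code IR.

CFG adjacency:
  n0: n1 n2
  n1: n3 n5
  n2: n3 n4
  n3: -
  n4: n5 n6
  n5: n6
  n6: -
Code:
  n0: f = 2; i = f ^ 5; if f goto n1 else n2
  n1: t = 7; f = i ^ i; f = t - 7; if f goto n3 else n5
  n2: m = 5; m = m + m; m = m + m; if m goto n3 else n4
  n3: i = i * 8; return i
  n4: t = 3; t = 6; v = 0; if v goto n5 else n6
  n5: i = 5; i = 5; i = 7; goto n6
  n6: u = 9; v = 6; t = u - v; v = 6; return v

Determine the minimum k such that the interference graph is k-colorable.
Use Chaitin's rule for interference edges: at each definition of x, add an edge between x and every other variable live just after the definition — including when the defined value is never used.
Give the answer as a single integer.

def/use:
  n0: {f,i} / ∅
  n1: {f,t} / {i}
  n2: {m} / ∅
  n3: {i} / {i}
  n4: {t,v} / ∅
  n5: {i} / ∅
  n6: {t,u,v} / ∅

Backward fixpoint:
  live n0: ∅→{i}
  live n1: {i}→{i}
  live n2: {i}→{i}
  live n3: {i}→∅
  live n4: ∅→∅
  live n5: ∅→∅
  live n6: ∅→∅

Conflict graph:
  f — {i,t}
  i — {f,m,t}
  m — {i}
  t — {f,i}
  u — {v}
  v — {u}

Registers:
  clique {f,i,t} ⇒ need ≥ 3
  3-colouring: c0={i,u}  c1={f,m,v}  c2={t}
  χ = 3

Answer: 3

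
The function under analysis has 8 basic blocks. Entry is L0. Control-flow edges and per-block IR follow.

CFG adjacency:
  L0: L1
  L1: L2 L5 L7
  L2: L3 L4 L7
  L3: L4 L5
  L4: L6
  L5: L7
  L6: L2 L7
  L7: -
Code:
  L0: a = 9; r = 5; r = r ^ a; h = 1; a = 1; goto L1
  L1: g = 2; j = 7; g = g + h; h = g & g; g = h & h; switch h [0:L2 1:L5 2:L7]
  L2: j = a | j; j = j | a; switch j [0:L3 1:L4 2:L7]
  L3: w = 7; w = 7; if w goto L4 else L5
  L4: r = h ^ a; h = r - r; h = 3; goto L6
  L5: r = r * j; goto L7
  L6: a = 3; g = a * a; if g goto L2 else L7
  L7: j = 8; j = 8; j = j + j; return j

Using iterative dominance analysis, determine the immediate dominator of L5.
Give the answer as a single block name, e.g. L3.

idom tree: L1←L0 L2←L1 L3←L2 L4←L2 L5←L1 L6←L4 L7←L1
Dom at joins:
  L2: preds {L1,L6}: {L0,L1} ∩ {L0,L1,L2,L4,L6} = {L0,L1}; idom=L1
  L4: preds {L2,L3}: {L0,L1,L2} ∩ {L0,L1,L2,L3} = {L0,L1,L2}; idom=L2
  L5: preds {L1,L3}: {L0,L1} ∩ {L0,L1,L2,L3} = {L0,L1}; idom=L1
  L7: preds {L1,L2,L5,L6}: {L0,L1} ∩ {L0,L1,L2} ∩ {L0,L1,L5} ∩ {L0,L1,L2,L4,L6} = {L0,L1}; idom=L1

idom(L5) = L1

Answer: L1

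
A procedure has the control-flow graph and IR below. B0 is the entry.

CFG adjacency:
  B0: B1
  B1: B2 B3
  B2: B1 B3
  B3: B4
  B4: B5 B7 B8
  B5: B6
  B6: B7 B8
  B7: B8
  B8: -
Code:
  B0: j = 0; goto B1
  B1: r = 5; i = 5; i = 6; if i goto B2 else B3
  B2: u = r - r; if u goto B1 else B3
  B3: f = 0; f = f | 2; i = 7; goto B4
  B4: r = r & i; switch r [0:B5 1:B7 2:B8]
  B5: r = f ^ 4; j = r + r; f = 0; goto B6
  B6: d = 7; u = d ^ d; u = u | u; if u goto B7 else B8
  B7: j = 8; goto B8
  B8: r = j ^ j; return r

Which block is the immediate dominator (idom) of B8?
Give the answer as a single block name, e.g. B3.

Answer: B4

Analysis:
idom tree: B1←B0 B2←B1 B3←B1 B4←B3 B5←B4 B6←B5 B7←B4 B8←B4
Dom∩ at merges:
  B1: preds {B0,B2}: {B0} ∩ {B0,B1,B2} = {B0}; idom=B0
  B3: preds {B1,B2}: {B0,B1} ∩ {B0,B1,B2} = {B0,B1}; idom=B1
  B7: preds {B4,B6}: {B0,B1,B3,B4} ∩ {B0,B1,B3,B4,B5,B6} = {B0,B1,B3,B4}; idom=B4
  B8: preds {B4,B6,B7}: {B0,B1,B3,B4} ∩ {B0,B1,B3,B4,B5,B6} ∩ {B0,B1,B3,B4,B7} = {B0,B1,B3,B4}; idom=B4

idom(B8) = B4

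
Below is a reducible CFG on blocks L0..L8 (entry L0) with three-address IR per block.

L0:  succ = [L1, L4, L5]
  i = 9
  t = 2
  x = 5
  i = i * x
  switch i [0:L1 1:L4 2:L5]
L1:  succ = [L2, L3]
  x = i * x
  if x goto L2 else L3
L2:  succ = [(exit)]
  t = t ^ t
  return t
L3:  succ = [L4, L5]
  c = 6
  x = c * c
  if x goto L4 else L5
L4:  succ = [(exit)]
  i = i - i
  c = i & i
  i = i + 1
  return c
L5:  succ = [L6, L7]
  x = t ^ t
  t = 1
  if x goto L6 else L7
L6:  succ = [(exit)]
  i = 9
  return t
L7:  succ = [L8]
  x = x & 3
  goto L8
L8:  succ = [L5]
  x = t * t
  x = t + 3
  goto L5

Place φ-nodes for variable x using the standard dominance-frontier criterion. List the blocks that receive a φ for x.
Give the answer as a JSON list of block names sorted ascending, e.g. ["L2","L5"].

idom tree: L1←L0 L2←L1 L3←L1 L4←L0 L5←L0 L6←L5 L7←L5 L8←L7
Dom∩ at merges:
  L4: preds {L0,L3}: {L0} ∩ {L0,L1,L3} = {L0}; idom=L0
  L5: preds {L0,L3,L8}: {L0} ∩ {L0,L1,L3} ∩ {L0,L5,L7,L8} = {L0}; idom=L0

Frontier:
  L4←L0: walk · to L0
  L4←L3: walk L3→L1 to L0
  L5←L0: walk · to L0
  L5←L3: walk L3→L1 to L0
  L5←L8: walk L8→L7→L5 to L0
  L0 → ∅
  L1 → {L4,L5}
  L2 → ∅
  L3 → {L4,L5}
  L4 → ∅
  L5 → {L5}
  L6 → ∅
  L7 → {L5}
  L8 → {L5}

φ for x: defs {L0,L1,L3,L5,L7,L8}
  DF⁺ = {L4,L5}

Answer: ["L4", "L5"]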